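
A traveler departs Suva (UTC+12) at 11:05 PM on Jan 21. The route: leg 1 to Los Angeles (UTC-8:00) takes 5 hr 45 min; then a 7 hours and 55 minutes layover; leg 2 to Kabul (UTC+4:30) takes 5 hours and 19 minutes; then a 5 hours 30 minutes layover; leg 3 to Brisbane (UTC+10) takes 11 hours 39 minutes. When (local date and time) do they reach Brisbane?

9:13 AM on Jan 23

Convert departure to UTC: 11:05 PM − 12:00 = 11:05 AM UTC on Jan 21.
Add 5 hours 45 minutes leg 1 → 4:50 PM UTC.
Add 7 hours 55 minutes layover in Los Angeles → 12:45 AM UTC (Jan 22).
Add 5 hours and 19 minutes leg 2 → 6:04 AM UTC.
Add 5 hours and 30 minutes layover in Kabul → 11:34 AM UTC.
Add 11 hours 39 minutes leg 3 → 11:13 PM UTC.
Brisbane is UTC+10:00, so local arrival = 11:13 PM + 10:00 = 9:13 AM on Jan 23.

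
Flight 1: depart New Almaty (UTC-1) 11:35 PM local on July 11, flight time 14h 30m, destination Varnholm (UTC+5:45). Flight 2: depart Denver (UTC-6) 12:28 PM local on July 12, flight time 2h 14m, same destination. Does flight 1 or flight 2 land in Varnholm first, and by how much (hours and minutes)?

the first, by 5 hours 37 minutes

Flight 1 in UTC: 11:35 PM + 1:00 = 12:35 AM on Jul 12.
+14 hours and 30 minutes → arrive 3:05 PM UTC on Jul 12.
Flight 2 in UTC: 12:28 PM + 6:00 = 6:28 PM on Jul 12.
+2 hours and 14 minutes → arrive 8:42 PM UTC on Jul 12.
Flight 1 lands earlier by 5 hours 37 minutes.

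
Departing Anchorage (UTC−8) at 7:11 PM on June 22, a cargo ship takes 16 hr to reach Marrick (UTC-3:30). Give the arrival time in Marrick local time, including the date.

Convert departure to UTC: 7:11 PM + 8:00 = 3:11 AM UTC on Jun 23.
Add 16 hours travel time → 7:11 PM UTC.
Marrick is UTC−3:30, so local arrival = 7:11 PM − 3:30 = 3:41 PM on Jun 23.

3:41 PM on June 23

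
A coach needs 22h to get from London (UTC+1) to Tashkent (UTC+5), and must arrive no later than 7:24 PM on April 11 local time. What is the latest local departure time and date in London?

Target arrival in UTC: 7:24 PM − 5:00 = 2:24 PM on Apr 11.
Subtract 22 hours → departure 4:24 PM UTC on Apr 10.
London is UTC+1:00: 4:24 PM + 1:00 = 5:24 PM on Apr 10.

5:24 PM on Apr 10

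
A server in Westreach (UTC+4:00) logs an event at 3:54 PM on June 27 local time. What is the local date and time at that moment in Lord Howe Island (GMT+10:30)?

10:24 PM on June 27

Lord Howe Island is 6:30 ahead of Westreach.
Shift by the zone difference: 3:54 PM + 6:30 = 10:24 PM on Jun 27 in Lord Howe Island.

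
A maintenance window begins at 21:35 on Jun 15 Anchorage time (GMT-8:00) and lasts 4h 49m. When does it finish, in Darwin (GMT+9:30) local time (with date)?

19:54 on Jun 16

Convert start to UTC: 21:35 + 8:00 = 05:35 UTC on Jun 16.
Add 4 hours and 49 minutes duration → 10:24 UTC.
Darwin is UTC+9:30, so local end time = 10:24 + 9:30 = 19:54 on Jun 16.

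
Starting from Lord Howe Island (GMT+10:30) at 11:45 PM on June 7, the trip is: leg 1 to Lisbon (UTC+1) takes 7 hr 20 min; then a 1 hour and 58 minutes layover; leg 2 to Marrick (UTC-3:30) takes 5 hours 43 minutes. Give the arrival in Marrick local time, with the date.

Convert departure to UTC: 11:45 PM − 10:30 = 1:15 PM UTC on Jun 7.
Add 7 hours and 20 minutes leg 1 → 8:35 PM UTC.
Add 1 hour and 58 minutes layover in Lisbon → 10:33 PM UTC.
Add 5 hours and 43 minutes leg 2 → 4:16 AM UTC (Jun 8).
Marrick is UTC−3:30, so local arrival = 4:16 AM − 3:30 = 12:46 AM on Jun 8.

12:46 AM on June 8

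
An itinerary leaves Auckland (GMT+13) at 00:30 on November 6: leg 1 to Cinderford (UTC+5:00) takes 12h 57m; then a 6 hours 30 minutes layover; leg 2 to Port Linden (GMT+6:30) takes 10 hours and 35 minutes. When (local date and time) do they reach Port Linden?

00:02 on November 7

Convert departure to UTC: 00:30 − 13:00 = 11:30 UTC on Nov 5.
Add 12 hours 57 minutes leg 1 → 00:27 UTC (Nov 6).
Add 6 hours and 30 minutes layover in Cinderford → 06:57 UTC.
Add 10 hours 35 minutes leg 2 → 17:32 UTC.
Port Linden is UTC+6:30, so local arrival = 17:32 + 6:30 = 00:02 on Nov 7.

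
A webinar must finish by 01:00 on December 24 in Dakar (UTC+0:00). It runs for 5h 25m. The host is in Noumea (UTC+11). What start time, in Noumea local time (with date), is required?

06:35 on December 24

Target end time is already UTC: 01:00 on Dec 24.
Subtract 5 hours and 25 minutes → start 19:35 UTC on Dec 23.
Noumea is UTC+11:00: 19:35 + 11:00 = 06:35 on Dec 24.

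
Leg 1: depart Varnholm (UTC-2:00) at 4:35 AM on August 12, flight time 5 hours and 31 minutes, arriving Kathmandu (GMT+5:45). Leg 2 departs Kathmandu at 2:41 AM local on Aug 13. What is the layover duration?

8 hours 50 minutes

Convert departure to UTC: 4:35 AM + 2:00 = 6:35 AM UTC on Aug 12.
Add 5 hours 31 minutes flight time → 12:06 PM UTC.
Kathmandu is UTC+5:45, so local arrival = 12:06 PM + 5:45 = 5:51 PM on Aug 12.
Layover = 2:41 AM − 5:51 PM (+1 day) = 8 hours 50 minutes.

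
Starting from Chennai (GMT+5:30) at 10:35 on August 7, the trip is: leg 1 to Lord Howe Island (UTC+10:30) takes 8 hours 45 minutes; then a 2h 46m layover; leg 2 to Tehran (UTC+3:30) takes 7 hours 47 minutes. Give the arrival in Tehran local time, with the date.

03:53 on August 8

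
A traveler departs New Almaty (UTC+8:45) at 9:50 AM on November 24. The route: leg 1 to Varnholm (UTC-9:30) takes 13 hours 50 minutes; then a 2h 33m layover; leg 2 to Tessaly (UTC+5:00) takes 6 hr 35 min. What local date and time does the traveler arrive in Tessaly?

5:03 AM on November 25

Convert departure to UTC: 9:50 AM − 8:45 = 1:05 AM UTC on Nov 24.
Add 13 hours 50 minutes leg 1 → 2:55 PM UTC.
Add 2 hours and 33 minutes layover in Varnholm → 5:28 PM UTC.
Add 6 hours and 35 minutes leg 2 → 12:03 AM UTC (Nov 25).
Tessaly is UTC+5:00, so local arrival = 12:03 AM + 5:00 = 5:03 AM on Nov 25.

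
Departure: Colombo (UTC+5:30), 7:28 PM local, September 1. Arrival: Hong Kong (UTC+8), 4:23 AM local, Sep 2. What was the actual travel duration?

6 hours 25 minutes

Departure in UTC: 7:28 PM − 5:30 = 1:58 PM on Sep 1.
Arrival in UTC: 4:23 AM − 8:00 = 8:23 PM on Sep 1.
Elapsed = 8:23 PM − 1:58 PM = 6 hours 25 minutes.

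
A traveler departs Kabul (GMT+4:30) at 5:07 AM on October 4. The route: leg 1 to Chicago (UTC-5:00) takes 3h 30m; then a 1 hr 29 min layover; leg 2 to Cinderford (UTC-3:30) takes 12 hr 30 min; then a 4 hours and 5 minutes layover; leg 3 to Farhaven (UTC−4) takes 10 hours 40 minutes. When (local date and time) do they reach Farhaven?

Convert departure to UTC: 5:07 AM − 4:30 = 12:37 AM UTC on Oct 4.
Add 3 hours and 30 minutes leg 1 → 4:07 AM UTC.
Add 1 hour and 29 minutes layover in Chicago → 5:36 AM UTC.
Add 12 hours 30 minutes leg 2 → 6:06 PM UTC.
Add 4 hours and 5 minutes layover in Cinderford → 10:11 PM UTC.
Add 10 hours 40 minutes leg 3 → 8:51 AM UTC (Oct 5).
Farhaven is UTC−4:00, so local arrival = 8:51 AM − 4:00 = 4:51 AM on Oct 5.

4:51 AM on October 5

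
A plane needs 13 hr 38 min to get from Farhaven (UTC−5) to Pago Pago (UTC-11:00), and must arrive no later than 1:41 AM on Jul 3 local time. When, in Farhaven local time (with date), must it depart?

6:03 PM on July 2

Target arrival in UTC: 1:41 AM + 11:00 = 12:41 PM on Jul 3.
Subtract 13 hours 38 minutes → departure 11:03 PM UTC on Jul 2.
Farhaven is UTC−5:00: 11:03 PM − 5:00 = 6:03 PM on Jul 2.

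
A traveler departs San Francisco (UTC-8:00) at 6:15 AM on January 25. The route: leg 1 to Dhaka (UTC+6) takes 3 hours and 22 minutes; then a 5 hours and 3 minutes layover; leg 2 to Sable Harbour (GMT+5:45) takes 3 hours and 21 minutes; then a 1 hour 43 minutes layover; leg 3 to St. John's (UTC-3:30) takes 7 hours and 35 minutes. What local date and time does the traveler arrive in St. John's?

7:49 AM on January 26

Convert departure to UTC: 6:15 AM + 8:00 = 2:15 PM UTC on Jan 25.
Add 3 hours and 22 minutes leg 1 → 5:37 PM UTC.
Add 5 hours and 3 minutes layover in Dhaka → 10:40 PM UTC.
Add 3 hours and 21 minutes leg 2 → 2:01 AM UTC (Jan 26).
Add 1 hour 43 minutes layover in Sable Harbour → 3:44 AM UTC.
Add 7 hours and 35 minutes leg 3 → 11:19 AM UTC.
St. John's is UTC−3:30, so local arrival = 11:19 AM − 3:30 = 7:49 AM on Jan 26.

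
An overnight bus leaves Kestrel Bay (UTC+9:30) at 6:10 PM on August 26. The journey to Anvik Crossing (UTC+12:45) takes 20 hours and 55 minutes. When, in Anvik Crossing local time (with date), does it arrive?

Convert departure to UTC: 6:10 PM − 9:30 = 8:40 AM UTC on Aug 26.
Add 20 hours and 55 minutes travel time → 5:35 AM UTC (Aug 27).
Anvik Crossing is UTC+12:45, so local arrival = 5:35 AM + 12:45 = 6:20 PM on Aug 27.

6:20 PM on August 27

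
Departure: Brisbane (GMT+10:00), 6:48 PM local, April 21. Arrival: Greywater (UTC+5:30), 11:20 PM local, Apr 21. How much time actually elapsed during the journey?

9 hours 2 minutes

Departure in UTC: 6:48 PM − 10:00 = 8:48 AM on Apr 21.
Arrival in UTC: 11:20 PM − 5:30 = 5:50 PM on Apr 21.
Elapsed = 5:50 PM − 8:48 AM = 9 hours 2 minutes.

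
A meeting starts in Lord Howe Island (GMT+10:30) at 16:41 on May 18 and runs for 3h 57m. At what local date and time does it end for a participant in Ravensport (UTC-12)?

22:08 on May 17

Convert start to UTC: 16:41 − 10:30 = 06:11 UTC on May 18.
Add 3 hours 57 minutes duration → 10:08 UTC.
Ravensport is UTC−12:00, so local end time = 10:08 − 12:00 = 22:08 on May 17.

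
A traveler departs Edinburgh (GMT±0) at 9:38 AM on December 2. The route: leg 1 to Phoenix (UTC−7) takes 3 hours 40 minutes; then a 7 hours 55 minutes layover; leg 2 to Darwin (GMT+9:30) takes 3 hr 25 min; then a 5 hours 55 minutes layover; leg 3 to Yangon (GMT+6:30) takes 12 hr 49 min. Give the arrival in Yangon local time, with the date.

Edinburgh is at UTC+0, so departure is already 9:38 AM UTC on Dec 2.
Add 3 hours 40 minutes leg 1 → 1:18 PM UTC.
Add 7 hours 55 minutes layover in Phoenix → 9:13 PM UTC.
Add 3 hours and 25 minutes leg 2 → 12:38 AM UTC (Dec 3).
Add 5 hours 55 minutes layover in Darwin → 6:33 AM UTC.
Add 12 hours and 49 minutes leg 3 → 7:22 PM UTC.
Yangon is UTC+6:30, so local arrival = 7:22 PM + 6:30 = 1:52 AM on Dec 4.

1:52 AM on December 4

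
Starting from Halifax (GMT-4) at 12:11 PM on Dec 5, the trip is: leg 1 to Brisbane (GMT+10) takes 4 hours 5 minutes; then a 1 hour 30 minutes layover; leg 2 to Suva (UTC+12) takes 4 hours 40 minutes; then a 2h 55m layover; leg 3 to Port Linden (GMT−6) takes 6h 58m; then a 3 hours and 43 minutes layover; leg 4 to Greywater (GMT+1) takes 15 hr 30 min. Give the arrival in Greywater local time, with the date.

8:32 AM on December 7

Convert departure to UTC: 12:11 PM + 4:00 = 4:11 PM UTC on Dec 5.
Add 4 hours and 5 minutes leg 1 → 8:16 PM UTC.
Add 1 hour and 30 minutes layover in Brisbane → 9:46 PM UTC.
Add 4 hours 40 minutes leg 2 → 2:26 AM UTC (Dec 6).
Add 2 hours 55 minutes layover in Suva → 5:21 AM UTC.
Add 6 hours and 58 minutes leg 3 → 12:19 PM UTC.
Add 3 hours and 43 minutes layover in Port Linden → 4:02 PM UTC.
Add 15 hours 30 minutes leg 4 → 7:32 AM UTC (Dec 7).
Greywater is UTC+1:00, so local arrival = 7:32 AM + 1:00 = 8:32 AM on Dec 7.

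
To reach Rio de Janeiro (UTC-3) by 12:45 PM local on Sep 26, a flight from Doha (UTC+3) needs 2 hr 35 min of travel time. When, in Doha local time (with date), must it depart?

4:10 PM on September 26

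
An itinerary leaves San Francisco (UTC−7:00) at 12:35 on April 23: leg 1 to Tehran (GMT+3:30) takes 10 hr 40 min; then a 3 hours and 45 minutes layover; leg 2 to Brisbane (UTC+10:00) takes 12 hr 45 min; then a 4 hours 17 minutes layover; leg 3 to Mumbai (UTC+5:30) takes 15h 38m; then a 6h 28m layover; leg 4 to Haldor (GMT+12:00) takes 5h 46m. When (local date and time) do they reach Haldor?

18:54 on April 26

Convert departure to UTC: 12:35 + 7:00 = 19:35 UTC on Apr 23.
Add 10 hours and 40 minutes leg 1 → 06:15 UTC (Apr 24).
Add 3 hours and 45 minutes layover in Tehran → 10:00 UTC.
Add 12 hours 45 minutes leg 2 → 22:45 UTC.
Add 4 hours 17 minutes layover in Brisbane → 03:02 UTC (Apr 25).
Add 15 hours 38 minutes leg 3 → 18:40 UTC.
Add 6 hours and 28 minutes layover in Mumbai → 01:08 UTC (Apr 26).
Add 5 hours 46 minutes leg 4 → 06:54 UTC.
Haldor is UTC+12:00, so local arrival = 06:54 + 12:00 = 18:54 on Apr 26.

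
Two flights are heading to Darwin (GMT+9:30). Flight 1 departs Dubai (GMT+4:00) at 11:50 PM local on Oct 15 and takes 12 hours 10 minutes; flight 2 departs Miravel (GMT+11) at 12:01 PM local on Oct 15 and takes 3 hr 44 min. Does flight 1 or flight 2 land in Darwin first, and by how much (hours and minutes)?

the second, by 27 hours 15 minutes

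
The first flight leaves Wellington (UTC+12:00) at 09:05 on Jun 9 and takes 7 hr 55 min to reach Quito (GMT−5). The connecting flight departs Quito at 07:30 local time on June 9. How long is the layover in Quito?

Convert departure to UTC: 09:05 − 12:00 = 21:05 UTC on Jun 8.
Add 7 hours and 55 minutes flight time → 05:00 UTC (Jun 9).
Quito is UTC−5:00, so local arrival = 05:00 − 5:00 = 00:00 on Jun 9.
Layover = 07:30 − 00:00 = 7 hours 30 minutes.

7 hours 30 minutes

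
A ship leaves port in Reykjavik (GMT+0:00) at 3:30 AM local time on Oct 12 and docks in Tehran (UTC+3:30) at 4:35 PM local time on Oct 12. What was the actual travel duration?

Tehran is 3:30 ahead of Reykjavik.
Clock-face elapsed time (ignoring zones) is 13 hours 5 minutes.
Actual elapsed = 13 hours 5 minutes − 3:30 = 9 hours 35 minutes.

9 hours 35 minutes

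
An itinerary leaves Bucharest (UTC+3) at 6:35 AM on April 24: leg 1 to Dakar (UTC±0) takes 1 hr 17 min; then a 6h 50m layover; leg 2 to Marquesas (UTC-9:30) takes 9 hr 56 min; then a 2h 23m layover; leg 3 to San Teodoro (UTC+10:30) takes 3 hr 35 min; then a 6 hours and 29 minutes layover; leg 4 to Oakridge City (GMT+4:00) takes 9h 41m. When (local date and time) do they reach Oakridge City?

11:46 PM on Apr 25

Convert departure to UTC: 6:35 AM − 3:00 = 3:35 AM UTC on Apr 24.
Add 1 hour and 17 minutes leg 1 → 4:52 AM UTC.
Add 6 hours and 50 minutes layover in Dakar → 11:42 AM UTC.
Add 9 hours and 56 minutes leg 2 → 9:38 PM UTC.
Add 2 hours 23 minutes layover in Marquesas → 12:01 AM UTC (Apr 25).
Add 3 hours and 35 minutes leg 3 → 3:36 AM UTC.
Add 6 hours 29 minutes layover in San Teodoro → 10:05 AM UTC.
Add 9 hours and 41 minutes leg 4 → 7:46 PM UTC.
Oakridge City is UTC+4:00, so local arrival = 7:46 PM + 4:00 = 11:46 PM on Apr 25.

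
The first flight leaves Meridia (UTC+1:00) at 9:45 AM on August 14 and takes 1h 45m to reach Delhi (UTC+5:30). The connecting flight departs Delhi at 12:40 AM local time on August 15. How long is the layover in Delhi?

8 hours 40 minutes

Convert departure to UTC: 9:45 AM − 1:00 = 8:45 AM UTC on Aug 14.
Add 1 hour 45 minutes flight time → 10:30 AM UTC.
Delhi is UTC+5:30, so local arrival = 10:30 AM + 5:30 = 4:00 PM on Aug 14.
Layover = 12:40 AM − 4:00 PM (+1 day) = 8 hours 40 minutes.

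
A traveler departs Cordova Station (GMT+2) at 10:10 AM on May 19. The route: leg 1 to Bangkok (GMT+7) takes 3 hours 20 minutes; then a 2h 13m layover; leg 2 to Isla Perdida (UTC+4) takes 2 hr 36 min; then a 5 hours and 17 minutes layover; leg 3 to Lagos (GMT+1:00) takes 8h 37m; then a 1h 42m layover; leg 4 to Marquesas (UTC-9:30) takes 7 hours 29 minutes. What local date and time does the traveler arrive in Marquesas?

5:54 AM on May 20

Convert departure to UTC: 10:10 AM − 2:00 = 8:10 AM UTC on May 19.
Add 3 hours 20 minutes leg 1 → 11:30 AM UTC.
Add 2 hours and 13 minutes layover in Bangkok → 1:43 PM UTC.
Add 2 hours 36 minutes leg 2 → 4:19 PM UTC.
Add 5 hours and 17 minutes layover in Isla Perdida → 9:36 PM UTC.
Add 8 hours 37 minutes leg 3 → 6:13 AM UTC (May 20).
Add 1 hour 42 minutes layover in Lagos → 7:55 AM UTC.
Add 7 hours 29 minutes leg 4 → 3:24 PM UTC.
Marquesas is UTC−9:30, so local arrival = 3:24 PM − 9:30 = 5:54 AM on May 20.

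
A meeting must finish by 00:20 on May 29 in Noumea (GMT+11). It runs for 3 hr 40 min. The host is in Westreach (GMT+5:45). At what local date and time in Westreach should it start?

Target end time in UTC: 00:20 − 11:00 = 13:20 on May 28.
Subtract 3 hours and 40 minutes → start 09:40 UTC on May 28.
Westreach is UTC+5:45: 09:40 + 5:45 = 15:25 on May 28.

15:25 on May 28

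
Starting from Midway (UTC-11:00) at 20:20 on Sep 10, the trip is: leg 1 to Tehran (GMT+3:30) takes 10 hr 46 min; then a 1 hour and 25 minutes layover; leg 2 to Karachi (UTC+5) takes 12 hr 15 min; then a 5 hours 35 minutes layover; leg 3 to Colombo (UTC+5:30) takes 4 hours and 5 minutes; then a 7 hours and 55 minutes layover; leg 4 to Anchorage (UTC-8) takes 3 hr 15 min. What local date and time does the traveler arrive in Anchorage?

20:36 on Sep 12

Convert departure to UTC: 20:20 + 11:00 = 07:20 UTC on Sep 11.
Add 10 hours and 46 minutes leg 1 → 18:06 UTC.
Add 1 hour 25 minutes layover in Tehran → 19:31 UTC.
Add 12 hours 15 minutes leg 2 → 07:46 UTC (Sep 12).
Add 5 hours and 35 minutes layover in Karachi → 13:21 UTC.
Add 4 hours and 5 minutes leg 3 → 17:26 UTC.
Add 7 hours 55 minutes layover in Colombo → 01:21 UTC (Sep 13).
Add 3 hours 15 minutes leg 4 → 04:36 UTC.
Anchorage is UTC−8:00, so local arrival = 04:36 − 8:00 = 20:36 on Sep 12.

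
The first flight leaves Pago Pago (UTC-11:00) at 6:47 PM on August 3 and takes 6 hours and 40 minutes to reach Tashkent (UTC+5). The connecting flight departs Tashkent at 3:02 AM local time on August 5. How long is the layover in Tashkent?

9 hours 35 minutes

Convert departure to UTC: 6:47 PM + 11:00 = 5:47 AM UTC on Aug 4.
Add 6 hours 40 minutes flight time → 12:27 PM UTC.
Tashkent is UTC+5:00, so local arrival = 12:27 PM + 5:00 = 5:27 PM on Aug 4.
Layover = 3:02 AM − 5:27 PM (+1 day) = 9 hours 35 minutes.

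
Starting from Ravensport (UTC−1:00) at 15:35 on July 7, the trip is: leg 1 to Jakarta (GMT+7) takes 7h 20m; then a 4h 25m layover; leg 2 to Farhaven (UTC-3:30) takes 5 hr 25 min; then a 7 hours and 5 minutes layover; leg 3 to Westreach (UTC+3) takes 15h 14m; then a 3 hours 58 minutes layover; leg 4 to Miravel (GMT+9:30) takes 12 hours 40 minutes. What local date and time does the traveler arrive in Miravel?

Convert departure to UTC: 15:35 + 1:00 = 16:35 UTC on Jul 7.
Add 7 hours and 20 minutes leg 1 → 23:55 UTC.
Add 4 hours and 25 minutes layover in Jakarta → 04:20 UTC (Jul 8).
Add 5 hours and 25 minutes leg 2 → 09:45 UTC.
Add 7 hours 5 minutes layover in Farhaven → 16:50 UTC.
Add 15 hours 14 minutes leg 3 → 08:04 UTC (Jul 9).
Add 3 hours 58 minutes layover in Westreach → 12:02 UTC.
Add 12 hours 40 minutes leg 4 → 00:42 UTC (Jul 10).
Miravel is UTC+9:30, so local arrival = 00:42 + 9:30 = 10:12 on Jul 10.

10:12 on Jul 10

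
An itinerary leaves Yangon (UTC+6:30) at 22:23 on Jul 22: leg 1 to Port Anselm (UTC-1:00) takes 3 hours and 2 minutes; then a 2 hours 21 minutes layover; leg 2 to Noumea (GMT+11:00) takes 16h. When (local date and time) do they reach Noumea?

Convert departure to UTC: 22:23 − 6:30 = 15:53 UTC on Jul 22.
Add 3 hours and 2 minutes leg 1 → 18:55 UTC.
Add 2 hours and 21 minutes layover in Port Anselm → 21:16 UTC.
Add 16 hours leg 2 → 13:16 UTC (Jul 23).
Noumea is UTC+11:00, so local arrival = 13:16 + 11:00 = 00:16 on Jul 24.

00:16 on July 24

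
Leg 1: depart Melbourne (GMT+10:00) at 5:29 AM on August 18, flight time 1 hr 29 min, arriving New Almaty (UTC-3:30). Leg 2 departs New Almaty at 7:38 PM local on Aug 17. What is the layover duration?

Convert departure to UTC: 5:29 AM − 10:00 = 7:29 PM UTC on Aug 17.
Add 1 hour and 29 minutes flight time → 8:58 PM UTC.
New Almaty is UTC−3:30, so local arrival = 8:58 PM − 3:30 = 5:28 PM on Aug 17.
Layover = 7:38 PM − 5:28 PM = 2 hours 10 minutes.

2 hours 10 minutes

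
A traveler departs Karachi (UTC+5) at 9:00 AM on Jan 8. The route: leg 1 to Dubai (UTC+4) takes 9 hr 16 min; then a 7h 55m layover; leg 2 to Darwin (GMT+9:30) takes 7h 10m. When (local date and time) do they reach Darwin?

Convert departure to UTC: 9:00 AM − 5:00 = 4:00 AM UTC on Jan 8.
Add 9 hours and 16 minutes leg 1 → 1:16 PM UTC.
Add 7 hours and 55 minutes layover in Dubai → 9:11 PM UTC.
Add 7 hours and 10 minutes leg 2 → 4:21 AM UTC (Jan 9).
Darwin is UTC+9:30, so local arrival = 4:21 AM + 9:30 = 1:51 PM on Jan 9.

1:51 PM on January 9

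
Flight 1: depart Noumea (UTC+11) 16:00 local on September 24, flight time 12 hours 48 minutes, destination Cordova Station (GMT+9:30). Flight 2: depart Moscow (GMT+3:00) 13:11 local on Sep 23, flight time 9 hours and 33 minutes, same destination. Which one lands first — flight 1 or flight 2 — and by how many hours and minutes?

Flight 1 in UTC: 16:00 − 11:00 = 05:00 on Sep 24.
+12 hours 48 minutes → arrive 17:48 UTC on Sep 24.
Flight 2 in UTC: 13:11 − 3:00 = 10:11 on Sep 23.
+9 hours and 33 minutes → arrive 19:44 UTC on Sep 23.
Flight 2 lands earlier by 22 hours 4 minutes.

the second, by 22 hours 4 minutes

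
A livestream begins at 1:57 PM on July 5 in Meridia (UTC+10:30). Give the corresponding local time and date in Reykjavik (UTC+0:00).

Reykjavik is 10:30 behind Meridia.
Shift by the zone difference: 1:57 PM − 10:30 = 3:27 AM on Jul 5 in Reykjavik.

3:27 AM on Jul 5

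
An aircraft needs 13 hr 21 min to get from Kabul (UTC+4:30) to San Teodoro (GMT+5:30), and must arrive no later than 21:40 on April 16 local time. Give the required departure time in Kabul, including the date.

Target arrival in UTC: 21:40 − 5:30 = 16:10 on Apr 16.
Subtract 13 hours 21 minutes → departure 02:49 UTC on Apr 16.
Kabul is UTC+4:30: 02:49 + 4:30 = 07:19 on Apr 16.

07:19 on Apr 16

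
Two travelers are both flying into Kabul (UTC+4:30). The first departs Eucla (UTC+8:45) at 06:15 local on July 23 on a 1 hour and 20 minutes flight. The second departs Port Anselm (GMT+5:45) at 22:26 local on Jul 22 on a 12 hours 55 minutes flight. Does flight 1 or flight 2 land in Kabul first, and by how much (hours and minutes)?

Flight 1 in UTC: 06:15 − 8:45 = 21:30 on Jul 22.
+1 hour 20 minutes → arrive 22:50 UTC on Jul 22.
Flight 2 in UTC: 22:26 − 5:45 = 16:41 on Jul 22.
+12 hours and 55 minutes → arrive 05:36 UTC on Jul 23.
Flight 1 lands earlier by 6 hours 46 minutes.

the first, by 6 hours 46 minutes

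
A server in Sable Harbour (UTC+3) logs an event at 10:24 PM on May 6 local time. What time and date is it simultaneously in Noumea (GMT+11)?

6:24 AM on May 7

In UTC: 10:24 PM − 3:00 = 7:24 PM on May 6.
Noumea is UTC+11:00: 7:24 PM + 11:00 = 6:24 AM on May 7.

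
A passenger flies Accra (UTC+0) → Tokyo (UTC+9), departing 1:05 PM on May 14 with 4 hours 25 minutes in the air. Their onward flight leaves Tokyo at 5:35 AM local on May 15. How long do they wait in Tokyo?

Accra is at UTC+0, so departure is already 1:05 PM UTC on May 14.
Add 4 hours and 25 minutes flight time → 5:30 PM UTC.
Tokyo is UTC+9:00, so local arrival = 5:30 PM + 9:00 = 2:30 AM on May 15.
Layover = 5:35 AM − 2:30 AM = 3 hours 5 minutes.

3 hours 5 minutes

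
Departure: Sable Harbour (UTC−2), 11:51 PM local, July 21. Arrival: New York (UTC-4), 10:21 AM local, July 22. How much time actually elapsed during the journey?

12 hours 30 minutes

New York is 2:00 behind Sable Harbour.
Clock-face elapsed time (ignoring zones) is 10 hours 30 minutes.
Actual elapsed = 10 hours 30 minutes + 2:00 = 12 hours 30 minutes.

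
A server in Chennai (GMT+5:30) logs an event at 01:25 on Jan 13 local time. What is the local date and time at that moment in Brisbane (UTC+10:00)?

05:55 on January 13

Brisbane is 4:30 ahead of Chennai.
Shift by the zone difference: 01:25 + 4:30 = 05:55 on Jan 13 in Brisbane.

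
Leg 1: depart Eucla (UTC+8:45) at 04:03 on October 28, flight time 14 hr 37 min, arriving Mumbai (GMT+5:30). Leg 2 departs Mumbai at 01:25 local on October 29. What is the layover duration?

10 hours

Convert departure to UTC: 04:03 − 8:45 = 19:18 UTC on Oct 27.
Add 14 hours 37 minutes flight time → 09:55 UTC (Oct 28).
Mumbai is UTC+5:30, so local arrival = 09:55 + 5:30 = 15:25 on Oct 28.
Layover = 01:25 − 15:25 (+1 day) = 10 hours.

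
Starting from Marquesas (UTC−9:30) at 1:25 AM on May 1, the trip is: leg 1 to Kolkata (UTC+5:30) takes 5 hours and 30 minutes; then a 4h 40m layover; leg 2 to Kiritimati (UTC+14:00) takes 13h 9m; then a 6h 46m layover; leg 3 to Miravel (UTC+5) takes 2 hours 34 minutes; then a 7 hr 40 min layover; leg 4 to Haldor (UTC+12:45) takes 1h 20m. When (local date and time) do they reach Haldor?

5:19 PM on May 3

Convert departure to UTC: 1:25 AM + 9:30 = 10:55 AM UTC on May 1.
Add 5 hours and 30 minutes leg 1 → 4:25 PM UTC.
Add 4 hours and 40 minutes layover in Kolkata → 9:05 PM UTC.
Add 13 hours and 9 minutes leg 2 → 10:14 AM UTC (May 2).
Add 6 hours and 46 minutes layover in Kiritimati → 5:00 PM UTC.
Add 2 hours and 34 minutes leg 3 → 7:34 PM UTC.
Add 7 hours 40 minutes layover in Miravel → 3:14 AM UTC (May 3).
Add 1 hour 20 minutes leg 4 → 4:34 AM UTC.
Haldor is UTC+12:45, so local arrival = 4:34 AM + 12:45 = 5:19 PM on May 3.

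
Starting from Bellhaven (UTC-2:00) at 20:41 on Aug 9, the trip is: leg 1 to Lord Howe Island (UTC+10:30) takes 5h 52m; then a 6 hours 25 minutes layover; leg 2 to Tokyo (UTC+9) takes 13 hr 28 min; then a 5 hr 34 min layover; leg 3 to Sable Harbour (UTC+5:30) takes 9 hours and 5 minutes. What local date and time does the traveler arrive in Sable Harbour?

20:35 on August 11

Convert departure to UTC: 20:41 + 2:00 = 22:41 UTC on Aug 9.
Add 5 hours and 52 minutes leg 1 → 04:33 UTC (Aug 10).
Add 6 hours 25 minutes layover in Lord Howe Island → 10:58 UTC.
Add 13 hours and 28 minutes leg 2 → 00:26 UTC (Aug 11).
Add 5 hours 34 minutes layover in Tokyo → 06:00 UTC.
Add 9 hours and 5 minutes leg 3 → 15:05 UTC.
Sable Harbour is UTC+5:30, so local arrival = 15:05 + 5:30 = 20:35 on Aug 11.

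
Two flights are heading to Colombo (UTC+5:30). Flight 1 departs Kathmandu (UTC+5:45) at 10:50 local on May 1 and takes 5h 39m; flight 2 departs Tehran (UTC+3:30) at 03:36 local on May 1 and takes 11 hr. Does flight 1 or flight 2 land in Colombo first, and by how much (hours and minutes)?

Flight 1 in UTC: 10:50 − 5:45 = 05:05 on May 1.
+5 hours 39 minutes → arrive 10:44 UTC on May 1.
Flight 2 in UTC: 03:36 − 3:30 = 00:06 on May 1.
+11 hours → arrive 11:06 UTC on May 1.
Flight 1 lands earlier by 22 minutes.

the first, by 22 minutes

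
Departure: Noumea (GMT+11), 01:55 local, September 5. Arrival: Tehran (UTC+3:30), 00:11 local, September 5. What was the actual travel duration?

5 hours 46 minutes

Departure in UTC: 01:55 − 11:00 = 14:55 on Sep 4.
Arrival in UTC: 00:11 − 3:30 = 20:41 on Sep 4.
Elapsed = 20:41 − 14:55 = 5 hours 46 minutes.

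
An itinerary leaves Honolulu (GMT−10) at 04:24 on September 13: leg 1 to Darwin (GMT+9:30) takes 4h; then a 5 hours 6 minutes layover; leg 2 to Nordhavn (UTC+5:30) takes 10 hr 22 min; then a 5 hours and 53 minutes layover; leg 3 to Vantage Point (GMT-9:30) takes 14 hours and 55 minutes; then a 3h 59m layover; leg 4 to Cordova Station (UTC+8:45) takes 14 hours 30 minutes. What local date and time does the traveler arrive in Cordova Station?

09:54 on September 16

Convert departure to UTC: 04:24 + 10:00 = 14:24 UTC on Sep 13.
Add 4 hours leg 1 → 18:24 UTC.
Add 5 hours 6 minutes layover in Darwin → 23:30 UTC.
Add 10 hours 22 minutes leg 2 → 09:52 UTC (Sep 14).
Add 5 hours and 53 minutes layover in Nordhavn → 15:45 UTC.
Add 14 hours and 55 minutes leg 3 → 06:40 UTC (Sep 15).
Add 3 hours and 59 minutes layover in Vantage Point → 10:39 UTC.
Add 14 hours and 30 minutes leg 4 → 01:09 UTC (Sep 16).
Cordova Station is UTC+8:45, so local arrival = 01:09 + 8:45 = 09:54 on Sep 16.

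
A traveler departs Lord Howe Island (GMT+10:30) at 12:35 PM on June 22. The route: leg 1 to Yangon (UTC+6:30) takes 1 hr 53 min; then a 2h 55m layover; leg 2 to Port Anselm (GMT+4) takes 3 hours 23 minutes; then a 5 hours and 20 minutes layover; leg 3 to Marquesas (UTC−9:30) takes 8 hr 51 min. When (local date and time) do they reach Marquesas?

2:57 PM on June 22

Convert departure to UTC: 12:35 PM − 10:30 = 2:05 AM UTC on Jun 22.
Add 1 hour 53 minutes leg 1 → 3:58 AM UTC.
Add 2 hours and 55 minutes layover in Yangon → 6:53 AM UTC.
Add 3 hours 23 minutes leg 2 → 10:16 AM UTC.
Add 5 hours 20 minutes layover in Port Anselm → 3:36 PM UTC.
Add 8 hours and 51 minutes leg 3 → 12:27 AM UTC (Jun 23).
Marquesas is UTC−9:30, so local arrival = 12:27 AM − 9:30 = 2:57 PM on Jun 22.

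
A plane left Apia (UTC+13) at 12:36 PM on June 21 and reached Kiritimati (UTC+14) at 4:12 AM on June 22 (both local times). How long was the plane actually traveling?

14 hours 36 minutes

Departure in UTC: 12:36 PM − 13:00 = 11:36 PM on Jun 20.
Arrival in UTC: 4:12 AM − 14:00 = 2:12 PM on Jun 21.
Elapsed = 2:12 PM − 11:36 PM (+1 day) = 14 hours 36 minutes.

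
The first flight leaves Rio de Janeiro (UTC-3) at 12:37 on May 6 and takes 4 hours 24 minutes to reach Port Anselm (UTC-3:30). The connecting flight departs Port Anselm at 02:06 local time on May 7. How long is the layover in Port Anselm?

9 hours 35 minutes

Convert departure to UTC: 12:37 + 3:00 = 15:37 UTC on May 6.
Add 4 hours 24 minutes flight time → 20:01 UTC.
Port Anselm is UTC−3:30, so local arrival = 20:01 − 3:30 = 16:31 on May 6.
Layover = 02:06 − 16:31 (+1 day) = 9 hours 35 minutes.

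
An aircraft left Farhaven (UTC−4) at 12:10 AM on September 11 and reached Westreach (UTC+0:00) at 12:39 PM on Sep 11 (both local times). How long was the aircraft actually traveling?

8 hours 29 minutes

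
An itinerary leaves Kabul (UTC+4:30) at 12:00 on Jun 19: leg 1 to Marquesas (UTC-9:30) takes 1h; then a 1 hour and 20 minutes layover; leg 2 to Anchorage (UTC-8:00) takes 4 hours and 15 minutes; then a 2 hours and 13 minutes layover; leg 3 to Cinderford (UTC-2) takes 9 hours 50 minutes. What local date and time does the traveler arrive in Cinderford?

00:08 on Jun 20

Convert departure to UTC: 12:00 − 4:30 = 07:30 UTC on Jun 19.
Add 1 hour leg 1 → 08:30 UTC.
Add 1 hour and 20 minutes layover in Marquesas → 09:50 UTC.
Add 4 hours 15 minutes leg 2 → 14:05 UTC.
Add 2 hours 13 minutes layover in Anchorage → 16:18 UTC.
Add 9 hours 50 minutes leg 3 → 02:08 UTC (Jun 20).
Cinderford is UTC−2:00, so local arrival = 02:08 − 2:00 = 00:08 on Jun 20.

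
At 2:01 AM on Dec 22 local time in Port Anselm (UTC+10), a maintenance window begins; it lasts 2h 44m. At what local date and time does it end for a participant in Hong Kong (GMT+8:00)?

2:45 AM on Dec 22

Convert start to UTC: 2:01 AM − 10:00 = 4:01 PM UTC on Dec 21.
Add 2 hours 44 minutes duration → 6:45 PM UTC.
Hong Kong is UTC+8:00, so local end time = 6:45 PM + 8:00 = 2:45 AM on Dec 22.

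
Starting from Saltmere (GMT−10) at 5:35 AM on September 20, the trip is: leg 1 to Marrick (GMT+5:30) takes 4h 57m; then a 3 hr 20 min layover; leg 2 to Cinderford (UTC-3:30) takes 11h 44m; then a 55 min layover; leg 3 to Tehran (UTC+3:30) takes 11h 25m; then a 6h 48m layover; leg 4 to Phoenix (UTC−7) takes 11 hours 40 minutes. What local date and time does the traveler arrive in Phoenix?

11:24 AM on September 22

Convert departure to UTC: 5:35 AM + 10:00 = 3:35 PM UTC on Sep 20.
Add 4 hours and 57 minutes leg 1 → 8:32 PM UTC.
Add 3 hours 20 minutes layover in Marrick → 11:52 PM UTC.
Add 11 hours 44 minutes leg 2 → 11:36 AM UTC (Sep 21).
Add 55 minutes layover in Cinderford → 12:31 PM UTC.
Add 11 hours 25 minutes leg 3 → 11:56 PM UTC.
Add 6 hours and 48 minutes layover in Tehran → 6:44 AM UTC (Sep 22).
Add 11 hours 40 minutes leg 4 → 6:24 PM UTC.
Phoenix is UTC−7:00, so local arrival = 6:24 PM − 7:00 = 11:24 AM on Sep 22.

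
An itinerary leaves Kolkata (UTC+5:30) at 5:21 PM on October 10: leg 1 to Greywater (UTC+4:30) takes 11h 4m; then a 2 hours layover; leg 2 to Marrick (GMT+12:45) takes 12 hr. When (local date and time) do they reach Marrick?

Convert departure to UTC: 5:21 PM − 5:30 = 11:51 AM UTC on Oct 10.
Add 11 hours 4 minutes leg 1 → 10:55 PM UTC.
Add 2 hours layover in Greywater → 12:55 AM UTC (Oct 11).
Add 12 hours leg 2 → 12:55 PM UTC.
Marrick is UTC+12:45, so local arrival = 12:55 PM + 12:45 = 1:40 AM on Oct 12.

1:40 AM on October 12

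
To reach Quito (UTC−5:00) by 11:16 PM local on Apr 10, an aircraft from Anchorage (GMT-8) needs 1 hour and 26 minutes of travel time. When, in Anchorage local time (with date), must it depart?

6:50 PM on Apr 10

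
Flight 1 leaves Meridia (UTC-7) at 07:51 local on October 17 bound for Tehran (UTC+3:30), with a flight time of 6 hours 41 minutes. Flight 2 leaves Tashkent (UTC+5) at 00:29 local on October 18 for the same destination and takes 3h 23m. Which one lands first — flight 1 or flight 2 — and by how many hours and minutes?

the first, by 1 hour 20 minutes

Flight 1 in UTC: 07:51 + 7:00 = 14:51 on Oct 17.
+6 hours 41 minutes → arrive 21:32 UTC on Oct 17.
Flight 2 in UTC: 00:29 − 5:00 = 19:29 on Oct 17.
+3 hours and 23 minutes → arrive 22:52 UTC on Oct 17.
Flight 1 lands earlier by 1 hour 20 minutes.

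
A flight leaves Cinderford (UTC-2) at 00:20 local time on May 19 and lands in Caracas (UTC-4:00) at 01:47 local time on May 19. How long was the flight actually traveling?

3 hours 27 minutes

Caracas is 2:00 behind Cinderford.
Clock-face elapsed time (ignoring zones) is 1 hour 27 minutes.
Actual elapsed = 1 hour 27 minutes + 2:00 = 3 hours 27 minutes.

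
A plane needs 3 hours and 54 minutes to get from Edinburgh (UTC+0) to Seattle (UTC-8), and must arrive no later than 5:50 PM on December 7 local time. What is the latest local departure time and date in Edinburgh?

Target arrival in UTC: 5:50 PM + 8:00 = 1:50 AM on Dec 8.
Subtract 3 hours 54 minutes → departure 9:56 PM UTC on Dec 7.
Edinburgh is UTC+0, so departure is 9:56 PM on Dec 7.

9:56 PM on December 7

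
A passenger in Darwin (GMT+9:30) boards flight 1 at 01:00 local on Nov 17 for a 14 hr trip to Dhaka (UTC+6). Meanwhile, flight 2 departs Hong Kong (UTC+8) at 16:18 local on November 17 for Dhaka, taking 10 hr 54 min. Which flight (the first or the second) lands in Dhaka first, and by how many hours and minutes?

Flight 1 in UTC: 01:00 − 9:30 = 15:30 on Nov 16.
+14 hours → arrive 05:30 UTC on Nov 17.
Flight 2 in UTC: 16:18 − 8:00 = 08:18 on Nov 17.
+10 hours and 54 minutes → arrive 19:12 UTC on Nov 17.
Flight 1 lands earlier by 13 hours 42 minutes.

the first, by 13 hours 42 minutes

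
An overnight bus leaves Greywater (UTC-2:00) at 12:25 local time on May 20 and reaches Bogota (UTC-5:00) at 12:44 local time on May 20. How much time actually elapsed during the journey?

Departure in UTC: 12:25 + 2:00 = 14:25 on May 20.
Arrival in UTC: 12:44 + 5:00 = 17:44 on May 20.
Elapsed = 17:44 − 14:25 = 3 hours 19 minutes.

3 hours 19 minutes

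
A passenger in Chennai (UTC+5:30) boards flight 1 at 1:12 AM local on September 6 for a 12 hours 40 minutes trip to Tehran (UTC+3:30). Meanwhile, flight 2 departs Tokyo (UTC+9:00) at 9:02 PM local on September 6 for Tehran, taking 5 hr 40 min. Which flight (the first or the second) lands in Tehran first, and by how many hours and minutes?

the first, by 9 hours 20 minutes

Flight 1 in UTC: 1:12 AM − 5:30 = 7:42 PM on Sep 5.
+12 hours 40 minutes → arrive 8:22 AM UTC on Sep 6.
Flight 2 in UTC: 9:02 PM − 9:00 = 12:02 PM on Sep 6.
+5 hours 40 minutes → arrive 5:42 PM UTC on Sep 6.
Flight 1 lands earlier by 9 hours 20 minutes.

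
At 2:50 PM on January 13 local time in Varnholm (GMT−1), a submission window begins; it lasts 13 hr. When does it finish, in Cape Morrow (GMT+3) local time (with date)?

7:50 AM on Jan 14

Convert start to UTC: 2:50 PM + 1:00 = 3:50 PM UTC on Jan 13.
Add 13 hours duration → 4:50 AM UTC (Jan 14).
Cape Morrow is UTC+3:00, so local end time = 4:50 AM + 3:00 = 7:50 AM on Jan 14.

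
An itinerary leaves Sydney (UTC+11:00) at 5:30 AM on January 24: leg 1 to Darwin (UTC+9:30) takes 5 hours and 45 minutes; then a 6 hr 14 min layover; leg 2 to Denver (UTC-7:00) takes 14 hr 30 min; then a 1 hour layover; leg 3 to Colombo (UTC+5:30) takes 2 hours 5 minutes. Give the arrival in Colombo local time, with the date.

Convert departure to UTC: 5:30 AM − 11:00 = 6:30 PM UTC on Jan 23.
Add 5 hours 45 minutes leg 1 → 12:15 AM UTC (Jan 24).
Add 6 hours 14 minutes layover in Darwin → 6:29 AM UTC.
Add 14 hours 30 minutes leg 2 → 8:59 PM UTC.
Add 1 hour layover in Denver → 9:59 PM UTC.
Add 2 hours and 5 minutes leg 3 → 12:04 AM UTC (Jan 25).
Colombo is UTC+5:30, so local arrival = 12:04 AM + 5:30 = 5:34 AM on Jan 25.

5:34 AM on January 25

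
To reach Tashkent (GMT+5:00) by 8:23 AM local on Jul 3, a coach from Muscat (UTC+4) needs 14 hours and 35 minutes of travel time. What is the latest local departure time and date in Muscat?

4:48 PM on Jul 2

Target arrival in UTC: 8:23 AM − 5:00 = 3:23 AM on Jul 3.
Subtract 14 hours 35 minutes → departure 12:48 PM UTC on Jul 2.
Muscat is UTC+4:00: 12:48 PM + 4:00 = 4:48 PM on Jul 2.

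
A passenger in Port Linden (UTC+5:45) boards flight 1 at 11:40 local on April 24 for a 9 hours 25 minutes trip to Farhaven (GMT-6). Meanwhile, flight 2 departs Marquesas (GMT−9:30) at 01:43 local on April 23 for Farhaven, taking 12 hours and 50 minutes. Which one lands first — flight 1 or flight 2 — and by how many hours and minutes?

the second, by 15 hours 17 minutes

Flight 1 in UTC: 11:40 − 5:45 = 05:55 on Apr 24.
+9 hours 25 minutes → arrive 15:20 UTC on Apr 24.
Flight 2 in UTC: 01:43 + 9:30 = 11:13 on Apr 23.
+12 hours 50 minutes → arrive 00:03 UTC on Apr 24.
Flight 2 lands earlier by 15 hours 17 minutes.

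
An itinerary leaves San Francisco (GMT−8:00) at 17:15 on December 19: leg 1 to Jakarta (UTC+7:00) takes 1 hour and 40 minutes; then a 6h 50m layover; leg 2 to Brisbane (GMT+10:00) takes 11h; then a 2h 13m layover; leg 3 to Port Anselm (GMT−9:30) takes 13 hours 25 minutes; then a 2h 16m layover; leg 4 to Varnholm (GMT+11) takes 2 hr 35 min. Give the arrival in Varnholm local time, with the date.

04:14 on December 22

Convert departure to UTC: 17:15 + 8:00 = 01:15 UTC on Dec 20.
Add 1 hour and 40 minutes leg 1 → 02:55 UTC.
Add 6 hours 50 minutes layover in Jakarta → 09:45 UTC.
Add 11 hours leg 2 → 20:45 UTC.
Add 2 hours and 13 minutes layover in Brisbane → 22:58 UTC.
Add 13 hours 25 minutes leg 3 → 12:23 UTC (Dec 21).
Add 2 hours and 16 minutes layover in Port Anselm → 14:39 UTC.
Add 2 hours 35 minutes leg 4 → 17:14 UTC.
Varnholm is UTC+11:00, so local arrival = 17:14 + 11:00 = 04:14 on Dec 22.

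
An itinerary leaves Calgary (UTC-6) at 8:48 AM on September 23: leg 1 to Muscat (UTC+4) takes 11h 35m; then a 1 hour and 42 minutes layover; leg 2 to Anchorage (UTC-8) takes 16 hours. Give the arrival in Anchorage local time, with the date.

Convert departure to UTC: 8:48 AM + 6:00 = 2:48 PM UTC on Sep 23.
Add 11 hours 35 minutes leg 1 → 2:23 AM UTC (Sep 24).
Add 1 hour and 42 minutes layover in Muscat → 4:05 AM UTC.
Add 16 hours leg 2 → 8:05 PM UTC.
Anchorage is UTC−8:00, so local arrival = 8:05 PM − 8:00 = 12:05 PM on Sep 24.

12:05 PM on Sep 24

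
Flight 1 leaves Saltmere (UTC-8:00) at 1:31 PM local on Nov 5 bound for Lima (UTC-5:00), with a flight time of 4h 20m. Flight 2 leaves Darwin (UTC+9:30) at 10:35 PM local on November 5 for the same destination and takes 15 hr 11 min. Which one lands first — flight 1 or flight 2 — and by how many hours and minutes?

the first, by 2 hours 25 minutes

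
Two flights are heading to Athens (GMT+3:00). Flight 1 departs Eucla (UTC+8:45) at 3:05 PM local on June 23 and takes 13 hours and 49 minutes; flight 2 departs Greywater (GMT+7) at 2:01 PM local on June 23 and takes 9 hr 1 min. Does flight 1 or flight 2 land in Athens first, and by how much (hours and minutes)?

Flight 1 in UTC: 3:05 PM − 8:45 = 6:20 AM on Jun 23.
+13 hours and 49 minutes → arrive 8:09 PM UTC on Jun 23.
Flight 2 in UTC: 2:01 PM − 7:00 = 7:01 AM on Jun 23.
+9 hours 1 minute → arrive 4:02 PM UTC on Jun 23.
Flight 2 lands earlier by 4 hours 7 minutes.

the second, by 4 hours 7 minutes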